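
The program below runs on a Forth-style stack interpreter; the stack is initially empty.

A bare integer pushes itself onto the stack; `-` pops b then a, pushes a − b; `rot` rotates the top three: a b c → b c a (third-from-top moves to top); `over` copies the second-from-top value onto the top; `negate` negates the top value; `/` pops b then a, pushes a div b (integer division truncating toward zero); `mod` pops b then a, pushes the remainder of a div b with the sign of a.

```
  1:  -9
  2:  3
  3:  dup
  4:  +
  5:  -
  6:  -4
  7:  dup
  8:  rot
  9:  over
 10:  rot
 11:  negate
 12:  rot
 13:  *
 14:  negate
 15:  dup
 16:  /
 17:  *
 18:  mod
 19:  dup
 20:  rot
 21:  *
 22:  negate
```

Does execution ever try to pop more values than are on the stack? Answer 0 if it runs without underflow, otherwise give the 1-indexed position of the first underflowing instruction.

-9     -> [-9]
3      -> [-9, 3]
dup    -> [-9, 3, 3]
+      -> [-9, 6]
-      -> [-15]
-4     -> [-15, -4]
dup    -> [-15, -4, -4]
rot    -> [-4, -4, -15]
over   -> [-4, -4, -15, -4]
rot    -> [-4, -15, -4, -4]
negate -> [-4, -15, -4, 4]
rot    -> [-4, -4, 4, -15]
*      -> [-4, -4, -60]
negate -> [-4, -4, 60]
dup    -> [-4, -4, 60, 60]
/      -> [-4, -4, 1]
*      -> [-4, -4]
mod    -> [0]
dup    -> [0, 0]
rot  — needs 3 operands, stack has 2 → underflow

20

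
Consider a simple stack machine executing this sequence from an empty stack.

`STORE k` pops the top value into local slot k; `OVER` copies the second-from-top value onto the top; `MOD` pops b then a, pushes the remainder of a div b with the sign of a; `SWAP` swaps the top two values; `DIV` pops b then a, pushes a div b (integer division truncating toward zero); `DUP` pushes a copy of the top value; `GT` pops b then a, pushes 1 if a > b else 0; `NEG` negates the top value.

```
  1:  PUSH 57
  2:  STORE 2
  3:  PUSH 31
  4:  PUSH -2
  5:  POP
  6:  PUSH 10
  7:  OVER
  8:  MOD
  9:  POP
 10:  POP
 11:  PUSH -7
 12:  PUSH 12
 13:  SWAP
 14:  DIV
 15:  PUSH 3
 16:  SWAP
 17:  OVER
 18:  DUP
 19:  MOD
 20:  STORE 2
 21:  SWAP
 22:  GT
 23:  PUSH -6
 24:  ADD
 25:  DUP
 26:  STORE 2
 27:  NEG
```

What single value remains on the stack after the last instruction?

6

PUSH 57 → 57
STORE 2 → (empty)
PUSH 31 → 31
PUSH -2 → 31 -2
POP     → 31
PUSH 10 → 31 10
OVER    → 31 10 31
MOD     → 31 10
POP     → 31
POP     → (empty)
PUSH -7 → -7
PUSH 12 → -7 12
SWAP    → 12 -7
DIV     → -1
PUSH 3  → -1 3
SWAP    → 3 -1
OVER    → 3 -1 3
DUP     → 3 -1 3 3
MOD     → 3 -1 0
STORE 2 → 3 -1
SWAP    → -1 3
GT      → 0
PUSH -6 → 0 -6
ADD     → -6
DUP     → -6 -6
STORE 2 → -6
NEG     → 6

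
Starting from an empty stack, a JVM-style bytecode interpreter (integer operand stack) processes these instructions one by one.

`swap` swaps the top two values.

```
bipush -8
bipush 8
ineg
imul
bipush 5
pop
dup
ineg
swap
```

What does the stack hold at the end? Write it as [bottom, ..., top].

[-64, 64]

bipush -8 → -8
bipush 8  → -8 8
ineg      → -8 -8
imul      → 64
bipush 5  → 64 5
pop       → 64
dup       → 64 64
ineg      → 64 -64
swap      → -64 64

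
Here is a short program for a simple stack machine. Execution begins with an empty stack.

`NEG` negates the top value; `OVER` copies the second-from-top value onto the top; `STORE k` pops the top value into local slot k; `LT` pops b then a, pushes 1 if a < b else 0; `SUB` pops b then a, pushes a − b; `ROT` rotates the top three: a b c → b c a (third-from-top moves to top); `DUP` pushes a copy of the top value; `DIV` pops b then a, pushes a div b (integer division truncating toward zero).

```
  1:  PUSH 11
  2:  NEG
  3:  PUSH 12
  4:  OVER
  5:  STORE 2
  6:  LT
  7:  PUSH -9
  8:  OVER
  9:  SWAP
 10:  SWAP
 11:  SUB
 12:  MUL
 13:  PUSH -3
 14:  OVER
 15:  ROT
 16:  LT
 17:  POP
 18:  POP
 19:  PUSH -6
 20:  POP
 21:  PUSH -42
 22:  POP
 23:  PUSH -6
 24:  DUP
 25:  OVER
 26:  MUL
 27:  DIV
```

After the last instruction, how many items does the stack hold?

1

PUSH 11  → [11]
NEG      → [-11]
PUSH 12  → [-11, 12]
OVER     → [-11, 12, -11]
STORE 2  → [-11, 12]
LT       → [1]
PUSH -9  → [1, -9]
OVER     → [1, -9, 1]
SWAP     → [1, 1, -9]
SWAP     → [1, -9, 1]
SUB      → [1, -10]
MUL      → [-10]
PUSH -3  → [-10, -3]
OVER     → [-10, -3, -10]
ROT      → [-3, -10, -10]
LT       → [-3, 0]
POP      → [-3]
POP      → []
PUSH -6  → [-6]
POP      → []
PUSH -42 → [-42]
POP      → []
PUSH -6  → [-6]
DUP      → [-6, -6]
OVER     → [-6, -6, -6]
MUL      → [-6, 36]
DIV      → [0]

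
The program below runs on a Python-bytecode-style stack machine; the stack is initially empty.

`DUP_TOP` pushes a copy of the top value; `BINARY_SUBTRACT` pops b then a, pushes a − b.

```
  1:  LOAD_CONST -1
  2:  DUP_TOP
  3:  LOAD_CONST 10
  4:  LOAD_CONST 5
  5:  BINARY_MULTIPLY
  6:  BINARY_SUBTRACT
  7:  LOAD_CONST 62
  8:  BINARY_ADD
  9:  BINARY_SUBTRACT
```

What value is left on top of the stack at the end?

-12

LOAD_CONST -1   -> [-1]
DUP_TOP         -> [-1, -1]
LOAD_CONST 10   -> [-1, -1, 10]
LOAD_CONST 5    -> [-1, -1, 10, 5]
BINARY_MULTIPLY -> [-1, -1, 50]
BINARY_SUBTRACT -> [-1, -51]
LOAD_CONST 62   -> [-1, -51, 62]
BINARY_ADD      -> [-1, 11]
BINARY_SUBTRACT -> [-12]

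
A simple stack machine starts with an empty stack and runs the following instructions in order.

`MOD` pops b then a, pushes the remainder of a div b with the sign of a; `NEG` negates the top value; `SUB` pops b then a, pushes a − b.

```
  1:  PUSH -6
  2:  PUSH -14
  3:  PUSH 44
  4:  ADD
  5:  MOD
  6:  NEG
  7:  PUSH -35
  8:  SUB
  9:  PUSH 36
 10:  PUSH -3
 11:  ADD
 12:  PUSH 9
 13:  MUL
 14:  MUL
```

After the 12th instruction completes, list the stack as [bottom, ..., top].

[41, 33, 9]

PUSH -6  : -6
PUSH -14 : -6 -14
PUSH 44  : -6 -14 44
ADD      : -6 30
MOD      : -6
NEG      : 6
PUSH -35 : 6 -35
SUB      : 41
PUSH 36  : 41 36
PUSH -3  : 41 36 -3
ADD      : 41 33
PUSH 9   : 41 33 9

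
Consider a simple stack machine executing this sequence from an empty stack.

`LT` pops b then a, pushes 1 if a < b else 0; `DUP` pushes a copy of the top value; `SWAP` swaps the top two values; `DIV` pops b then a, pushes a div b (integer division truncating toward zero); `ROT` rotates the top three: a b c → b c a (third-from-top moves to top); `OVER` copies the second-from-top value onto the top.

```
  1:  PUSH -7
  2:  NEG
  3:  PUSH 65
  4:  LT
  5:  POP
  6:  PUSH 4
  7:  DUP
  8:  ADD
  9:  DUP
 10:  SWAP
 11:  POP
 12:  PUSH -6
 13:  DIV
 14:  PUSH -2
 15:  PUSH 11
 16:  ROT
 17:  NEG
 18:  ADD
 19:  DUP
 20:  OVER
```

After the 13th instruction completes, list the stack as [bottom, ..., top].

PUSH -7 : [-7]
NEG     : [7]
PUSH 65 : [7, 65]
LT      : [1]
POP     : []
PUSH 4  : [4]
DUP     : [4, 4]
ADD     : [8]
DUP     : [8, 8]
SWAP    : [8, 8]
POP     : [8]
PUSH -6 : [8, -6]
DIV     : [-1]

[-1]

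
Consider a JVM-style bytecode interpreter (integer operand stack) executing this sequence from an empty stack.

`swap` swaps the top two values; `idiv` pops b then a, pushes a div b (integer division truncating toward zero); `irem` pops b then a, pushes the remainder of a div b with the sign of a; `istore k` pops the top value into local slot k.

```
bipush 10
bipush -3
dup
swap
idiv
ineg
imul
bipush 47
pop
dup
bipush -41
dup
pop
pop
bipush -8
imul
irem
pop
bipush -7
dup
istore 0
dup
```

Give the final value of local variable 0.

-7

bipush 10  -> 10
bipush -3  -> 10 -3
dup        -> 10 -3 -3
swap       -> 10 -3 -3
idiv       -> 10 1
ineg       -> 10 -1
imul       -> -10
bipush 47  -> -10 47
pop        -> -10
dup        -> -10 -10
bipush -41 -> -10 -10 -41
dup        -> -10 -10 -41 -41
pop        -> -10 -10 -41
pop        -> -10 -10
bipush -8  -> -10 -10 -8
imul       -> -10 80
irem       -> -10
pop        -> (empty)
bipush -7  -> -7
dup        -> -7 -7
istore 0   -> -7
dup        -> -7 -7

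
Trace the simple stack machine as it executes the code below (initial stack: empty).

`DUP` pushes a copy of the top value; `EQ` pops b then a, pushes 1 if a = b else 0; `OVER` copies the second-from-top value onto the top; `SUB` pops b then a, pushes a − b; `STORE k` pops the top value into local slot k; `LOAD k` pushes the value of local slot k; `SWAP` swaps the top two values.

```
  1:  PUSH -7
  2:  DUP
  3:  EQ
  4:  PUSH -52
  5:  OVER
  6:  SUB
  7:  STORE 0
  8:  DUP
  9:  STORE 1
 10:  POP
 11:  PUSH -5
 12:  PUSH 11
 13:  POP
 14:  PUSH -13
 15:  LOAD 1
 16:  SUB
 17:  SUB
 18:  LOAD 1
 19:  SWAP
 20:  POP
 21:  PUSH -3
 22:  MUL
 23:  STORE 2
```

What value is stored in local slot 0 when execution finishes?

PUSH -7  -> [-7]
DUP      -> [-7, -7]
EQ       -> [1]
PUSH -52 -> [1, -52]
OVER     -> [1, -52, 1]
SUB      -> [1, -53]
STORE 0  -> [1]
DUP      -> [1, 1]
STORE 1  -> [1]
POP      -> []
PUSH -5  -> [-5]
PUSH 11  -> [-5, 11]
POP      -> [-5]
PUSH -13 -> [-5, -13]
LOAD 1   -> [-5, -13, 1]
SUB      -> [-5, -14]
SUB      -> [9]
LOAD 1   -> [9, 1]
SWAP     -> [1, 9]
POP      -> [1]
PUSH -3  -> [1, -3]
MUL      -> [-3]
STORE 2  -> []

-53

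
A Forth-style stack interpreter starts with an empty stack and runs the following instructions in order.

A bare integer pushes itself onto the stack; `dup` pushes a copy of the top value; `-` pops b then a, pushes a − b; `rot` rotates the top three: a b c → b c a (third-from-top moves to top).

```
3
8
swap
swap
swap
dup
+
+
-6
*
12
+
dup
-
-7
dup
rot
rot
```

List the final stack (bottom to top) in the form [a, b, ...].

3    → [3]
8    → [3, 8]
swap → [8, 3]
swap → [3, 8]
swap → [8, 3]
dup  → [8, 3, 3]
+    → [8, 6]
+    → [14]
-6   → [14, -6]
*    → [-84]
12   → [-84, 12]
+    → [-72]
dup  → [-72, -72]
-    → [0]
-7   → [0, -7]
dup  → [0, -7, -7]
rot  → [-7, -7, 0]
rot  → [-7, 0, -7]

[-7, 0, -7]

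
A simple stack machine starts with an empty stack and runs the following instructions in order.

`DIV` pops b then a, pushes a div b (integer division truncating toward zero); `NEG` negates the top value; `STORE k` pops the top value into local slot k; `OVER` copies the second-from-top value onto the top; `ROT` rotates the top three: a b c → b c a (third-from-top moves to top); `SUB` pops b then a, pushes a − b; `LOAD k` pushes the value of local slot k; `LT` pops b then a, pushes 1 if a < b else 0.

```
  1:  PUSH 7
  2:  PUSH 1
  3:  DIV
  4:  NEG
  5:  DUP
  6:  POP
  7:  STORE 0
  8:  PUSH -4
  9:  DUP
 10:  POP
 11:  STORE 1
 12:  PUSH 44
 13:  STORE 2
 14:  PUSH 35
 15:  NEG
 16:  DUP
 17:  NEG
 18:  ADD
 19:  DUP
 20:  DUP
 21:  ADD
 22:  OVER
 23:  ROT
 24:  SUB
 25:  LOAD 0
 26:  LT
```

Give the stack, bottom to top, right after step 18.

PUSH 7  → 7
PUSH 1  → 7 1
DIV     → 7
NEG     → -7
DUP     → -7 -7
POP     → -7
STORE 0 → (empty)
PUSH -4 → -4
DUP     → -4 -4
POP     → -4
STORE 1 → (empty)
PUSH 44 → 44
STORE 2 → (empty)
PUSH 35 → 35
NEG     → -35
DUP     → -35 -35
NEG     → -35 35
ADD     → 0

[0]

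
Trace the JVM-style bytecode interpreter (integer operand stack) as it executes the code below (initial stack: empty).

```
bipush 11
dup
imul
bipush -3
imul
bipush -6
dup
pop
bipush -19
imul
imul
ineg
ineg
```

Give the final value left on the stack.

-41382

bipush 11  : [11]
dup        : [11, 11]
imul       : [121]
bipush -3  : [121, -3]
imul       : [-363]
bipush -6  : [-363, -6]
dup        : [-363, -6, -6]
pop        : [-363, -6]
bipush -19 : [-363, -6, -19]
imul       : [-363, 114]
imul       : [-41382]
ineg       : [41382]
ineg       : [-41382]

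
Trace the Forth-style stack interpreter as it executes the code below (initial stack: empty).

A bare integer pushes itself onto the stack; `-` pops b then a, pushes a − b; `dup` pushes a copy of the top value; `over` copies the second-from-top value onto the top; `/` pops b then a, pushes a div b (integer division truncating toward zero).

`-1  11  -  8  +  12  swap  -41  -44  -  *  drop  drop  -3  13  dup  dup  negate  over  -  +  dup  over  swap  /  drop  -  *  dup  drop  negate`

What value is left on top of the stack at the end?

-1     -> [-1]
11     -> [-1, 11]
-      -> [-12]
8      -> [-12, 8]
+      -> [-4]
12     -> [-4, 12]
swap   -> [12, -4]
-41    -> [12, -4, -41]
-44    -> [12, -4, -41, -44]
-      -> [12, -4, 3]
*      -> [12, -12]
drop   -> [12]
drop   -> []
-3     -> [-3]
13     -> [-3, 13]
dup    -> [-3, 13, 13]
dup    -> [-3, 13, 13, 13]
negate -> [-3, 13, 13, -13]
over   -> [-3, 13, 13, -13, 13]
-      -> [-3, 13, 13, -26]
+      -> [-3, 13, -13]
dup    -> [-3, 13, -13, -13]
over   -> [-3, 13, -13, -13, -13]
swap   -> [-3, 13, -13, -13, -13]
/      -> [-3, 13, -13, 1]
drop   -> [-3, 13, -13]
-      -> [-3, 26]
*      -> [-78]
dup    -> [-78, -78]
drop   -> [-78]
negate -> [78]

78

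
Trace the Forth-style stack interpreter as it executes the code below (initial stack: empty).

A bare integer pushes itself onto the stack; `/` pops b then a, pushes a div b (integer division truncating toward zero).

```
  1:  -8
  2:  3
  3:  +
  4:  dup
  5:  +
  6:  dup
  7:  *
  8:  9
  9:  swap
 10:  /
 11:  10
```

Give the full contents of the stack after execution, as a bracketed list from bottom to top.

[0, 10]

-8   -> [-8]
3    -> [-8, 3]
+    -> [-5]
dup  -> [-5, -5]
+    -> [-10]
dup  -> [-10, -10]
*    -> [100]
9    -> [100, 9]
swap -> [9, 100]
/    -> [0]
10   -> [0, 10]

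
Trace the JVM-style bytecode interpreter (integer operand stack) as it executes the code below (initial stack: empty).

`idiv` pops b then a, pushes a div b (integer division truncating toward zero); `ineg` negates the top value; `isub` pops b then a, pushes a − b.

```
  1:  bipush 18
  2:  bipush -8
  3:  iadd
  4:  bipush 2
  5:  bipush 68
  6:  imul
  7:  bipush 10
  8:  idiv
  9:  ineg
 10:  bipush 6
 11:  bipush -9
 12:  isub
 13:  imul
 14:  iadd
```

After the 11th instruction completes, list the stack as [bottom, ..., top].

bipush 18  [18]
bipush -8  [18, -8]
iadd       [10]
bipush 2   [10, 2]
bipush 68  [10, 2, 68]
imul       [10, 136]
bipush 10  [10, 136, 10]
idiv       [10, 13]
ineg       [10, -13]
bipush 6   [10, -13, 6]
bipush -9  [10, -13, 6, -9]

[10, -13, 6, -9]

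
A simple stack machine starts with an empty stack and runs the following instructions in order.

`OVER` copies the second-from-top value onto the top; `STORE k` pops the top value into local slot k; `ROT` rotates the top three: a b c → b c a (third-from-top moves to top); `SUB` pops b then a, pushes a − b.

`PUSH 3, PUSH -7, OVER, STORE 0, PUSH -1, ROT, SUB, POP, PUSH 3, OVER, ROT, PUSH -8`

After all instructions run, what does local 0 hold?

PUSH 3   [3]
PUSH -7  [3, -7]
OVER     [3, -7, 3]
STORE 0  [3, -7]
PUSH -1  [3, -7, -1]
ROT      [-7, -1, 3]
SUB      [-7, -4]
POP      [-7]
PUSH 3   [-7, 3]
OVER     [-7, 3, -7]
ROT      [3, -7, -7]
PUSH -8  [3, -7, -7, -8]

3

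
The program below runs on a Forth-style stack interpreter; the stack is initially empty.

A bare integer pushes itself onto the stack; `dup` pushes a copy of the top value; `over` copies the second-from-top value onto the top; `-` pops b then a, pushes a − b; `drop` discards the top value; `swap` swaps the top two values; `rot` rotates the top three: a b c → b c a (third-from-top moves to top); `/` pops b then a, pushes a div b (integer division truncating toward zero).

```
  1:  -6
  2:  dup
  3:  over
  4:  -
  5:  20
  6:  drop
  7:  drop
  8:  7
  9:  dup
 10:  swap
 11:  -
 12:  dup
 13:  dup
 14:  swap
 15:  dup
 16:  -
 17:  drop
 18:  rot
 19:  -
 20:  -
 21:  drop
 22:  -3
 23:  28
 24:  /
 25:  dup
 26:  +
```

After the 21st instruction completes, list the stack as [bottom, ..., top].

-6   -> -6
dup  -> -6 -6
over -> -6 -6 -6
-    -> -6 0
20   -> -6 0 20
drop -> -6 0
drop -> -6
7    -> -6 7
dup  -> -6 7 7
swap -> -6 7 7
-    -> -6 0
dup  -> -6 0 0
dup  -> -6 0 0 0
swap -> -6 0 0 0
dup  -> -6 0 0 0 0
-    -> -6 0 0 0
drop -> -6 0 0
rot  -> 0 0 -6
-    -> 0 6
-    -> -6
drop -> (empty)

[]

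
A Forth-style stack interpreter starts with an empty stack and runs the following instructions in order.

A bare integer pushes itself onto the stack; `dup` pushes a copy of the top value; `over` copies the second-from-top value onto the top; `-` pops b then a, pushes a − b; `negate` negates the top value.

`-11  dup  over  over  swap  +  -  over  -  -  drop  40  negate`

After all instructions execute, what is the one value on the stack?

-40

-11    : [-11]
dup    : [-11, -11]
over   : [-11, -11, -11]
over   : [-11, -11, -11, -11]
swap   : [-11, -11, -11, -11]
+      : [-11, -11, -22]
-      : [-11, 11]
over   : [-11, 11, -11]
-      : [-11, 22]
-      : [-33]
drop   : []
40     : [40]
negate : [-40]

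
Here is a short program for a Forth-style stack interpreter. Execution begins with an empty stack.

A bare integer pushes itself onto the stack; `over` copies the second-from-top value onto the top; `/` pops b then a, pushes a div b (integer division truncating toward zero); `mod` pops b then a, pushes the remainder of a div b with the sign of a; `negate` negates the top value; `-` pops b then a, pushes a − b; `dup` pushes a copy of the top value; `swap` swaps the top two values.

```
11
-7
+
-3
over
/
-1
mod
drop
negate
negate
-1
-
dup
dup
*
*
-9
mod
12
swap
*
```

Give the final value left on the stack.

11      [11]
-7      [11, -7]
+       [4]
-3      [4, -3]
over    [4, -3, 4]
/       [4, 0]
-1      [4, 0, -1]
mod     [4, 0]
drop    [4]
negate  [-4]
negate  [4]
-1      [4, -1]
-       [5]
dup     [5, 5]
dup     [5, 5, 5]
*       [5, 25]
*       [125]
-9      [125, -9]
mod     [8]
12      [8, 12]
swap    [12, 8]
*       [96]

96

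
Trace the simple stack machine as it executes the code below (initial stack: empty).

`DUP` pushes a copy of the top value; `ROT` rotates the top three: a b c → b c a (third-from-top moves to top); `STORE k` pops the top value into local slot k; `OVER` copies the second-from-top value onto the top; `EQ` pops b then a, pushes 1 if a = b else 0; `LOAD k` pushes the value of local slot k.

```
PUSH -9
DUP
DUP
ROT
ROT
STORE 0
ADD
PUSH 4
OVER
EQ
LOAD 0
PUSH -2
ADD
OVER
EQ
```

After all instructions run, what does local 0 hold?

PUSH -9  [-9]
DUP      [-9, -9]
DUP      [-9, -9, -9]
ROT      [-9, -9, -9]
ROT      [-9, -9, -9]
STORE 0  [-9, -9]
ADD      [-18]
PUSH 4   [-18, 4]
OVER     [-18, 4, -18]
EQ       [-18, 0]
LOAD 0   [-18, 0, -9]
PUSH -2  [-18, 0, -9, -2]
ADD      [-18, 0, -11]
OVER     [-18, 0, -11, 0]
EQ       [-18, 0, 0]

-9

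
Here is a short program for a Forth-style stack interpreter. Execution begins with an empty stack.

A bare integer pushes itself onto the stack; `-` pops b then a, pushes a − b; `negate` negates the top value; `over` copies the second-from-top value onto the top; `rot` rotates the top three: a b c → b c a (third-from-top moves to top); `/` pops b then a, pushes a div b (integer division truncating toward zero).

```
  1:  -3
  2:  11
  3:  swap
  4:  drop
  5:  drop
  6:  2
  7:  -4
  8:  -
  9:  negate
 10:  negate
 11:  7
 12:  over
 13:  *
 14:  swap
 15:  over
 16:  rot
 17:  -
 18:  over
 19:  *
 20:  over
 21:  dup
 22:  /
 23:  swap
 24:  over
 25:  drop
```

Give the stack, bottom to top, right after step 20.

-3     : [-3]
11     : [-3, 11]
swap   : [11, -3]
drop   : [11]
drop   : []
2      : [2]
-4     : [2, -4]
-      : [6]
negate : [-6]
negate : [6]
7      : [6, 7]
over   : [6, 7, 6]
*      : [6, 42]
swap   : [42, 6]
over   : [42, 6, 42]
rot    : [6, 42, 42]
-      : [6, 0]
over   : [6, 0, 6]
*      : [6, 0]
over   : [6, 0, 6]

[6, 0, 6]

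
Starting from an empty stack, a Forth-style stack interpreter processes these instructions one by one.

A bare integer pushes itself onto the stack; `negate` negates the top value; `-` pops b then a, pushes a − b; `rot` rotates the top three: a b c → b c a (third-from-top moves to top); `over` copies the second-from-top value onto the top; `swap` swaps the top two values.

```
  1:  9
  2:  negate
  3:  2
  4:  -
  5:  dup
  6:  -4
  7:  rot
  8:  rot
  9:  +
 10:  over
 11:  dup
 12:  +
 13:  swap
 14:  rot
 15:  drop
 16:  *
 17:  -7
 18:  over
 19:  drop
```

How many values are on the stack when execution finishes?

2

9      -> 9
negate -> -9
2      -> -9 2
-      -> -11
dup    -> -11 -11
-4     -> -11 -11 -4
rot    -> -11 -4 -11
rot    -> -4 -11 -11
+      -> -4 -22
over   -> -4 -22 -4
dup    -> -4 -22 -4 -4
+      -> -4 -22 -8
swap   -> -4 -8 -22
rot    -> -8 -22 -4
drop   -> -8 -22
*      -> 176
-7     -> 176 -7
over   -> 176 -7 176
drop   -> 176 -7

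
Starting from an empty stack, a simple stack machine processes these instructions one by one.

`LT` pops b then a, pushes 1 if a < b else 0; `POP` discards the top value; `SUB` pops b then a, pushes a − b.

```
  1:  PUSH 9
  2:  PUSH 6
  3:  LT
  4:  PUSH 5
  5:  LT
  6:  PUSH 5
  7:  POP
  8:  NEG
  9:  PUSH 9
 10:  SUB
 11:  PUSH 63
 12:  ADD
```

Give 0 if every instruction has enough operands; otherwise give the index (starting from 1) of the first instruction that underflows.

0

PUSH 9  -> 9
PUSH 6  -> 9 6
LT      -> 0
PUSH 5  -> 0 5
LT      -> 1
PUSH 5  -> 1 5
POP     -> 1
NEG     -> -1
PUSH 9  -> -1 9
SUB     -> -10
PUSH 63 -> -10 63
ADD     -> 53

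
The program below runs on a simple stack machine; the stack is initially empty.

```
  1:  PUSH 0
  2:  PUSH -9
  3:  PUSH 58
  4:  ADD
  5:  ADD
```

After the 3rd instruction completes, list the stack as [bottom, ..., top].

[0, -9, 58]

PUSH 0  → [0]
PUSH -9 → [0, -9]
PUSH 58 → [0, -9, 58]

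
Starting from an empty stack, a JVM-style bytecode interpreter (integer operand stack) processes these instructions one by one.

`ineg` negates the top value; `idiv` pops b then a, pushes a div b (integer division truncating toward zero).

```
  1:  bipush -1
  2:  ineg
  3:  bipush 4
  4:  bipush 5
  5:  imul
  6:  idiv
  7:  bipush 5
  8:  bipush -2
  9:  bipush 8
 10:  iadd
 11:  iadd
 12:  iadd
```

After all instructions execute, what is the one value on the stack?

bipush -1 : [-1]
ineg      : [1]
bipush 4  : [1, 4]
bipush 5  : [1, 4, 5]
imul      : [1, 20]
idiv      : [0]
bipush 5  : [0, 5]
bipush -2 : [0, 5, -2]
bipush 8  : [0, 5, -2, 8]
iadd      : [0, 5, 6]
iadd      : [0, 11]
iadd      : [11]

11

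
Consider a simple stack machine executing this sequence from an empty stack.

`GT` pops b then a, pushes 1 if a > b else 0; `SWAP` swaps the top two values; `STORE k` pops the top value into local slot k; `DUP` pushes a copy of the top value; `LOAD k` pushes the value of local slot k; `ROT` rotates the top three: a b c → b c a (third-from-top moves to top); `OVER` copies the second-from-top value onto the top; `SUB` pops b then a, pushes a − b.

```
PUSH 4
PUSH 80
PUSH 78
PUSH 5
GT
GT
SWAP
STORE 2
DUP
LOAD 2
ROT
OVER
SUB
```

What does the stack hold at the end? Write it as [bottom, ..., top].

PUSH 4  -> 4
PUSH 80 -> 4 80
PUSH 78 -> 4 80 78
PUSH 5  -> 4 80 78 5
GT      -> 4 80 1
GT      -> 4 1
SWAP    -> 1 4
STORE 2 -> 1
DUP     -> 1 1
LOAD 2  -> 1 1 4
ROT     -> 1 4 1
OVER    -> 1 4 1 4
SUB     -> 1 4 -3

[1, 4, -3]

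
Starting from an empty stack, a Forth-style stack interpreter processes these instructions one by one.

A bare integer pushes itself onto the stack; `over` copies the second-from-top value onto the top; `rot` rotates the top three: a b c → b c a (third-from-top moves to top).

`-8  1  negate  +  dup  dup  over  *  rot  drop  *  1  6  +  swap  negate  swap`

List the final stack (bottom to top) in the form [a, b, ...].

[729, 7]

-8     → [-8]
1      → [-8, 1]
negate → [-8, -1]
+      → [-9]
dup    → [-9, -9]
dup    → [-9, -9, -9]
over   → [-9, -9, -9, -9]
*      → [-9, -9, 81]
rot    → [-9, 81, -9]
drop   → [-9, 81]
*      → [-729]
1      → [-729, 1]
6      → [-729, 1, 6]
+      → [-729, 7]
swap   → [7, -729]
negate → [7, 729]
swap   → [729, 7]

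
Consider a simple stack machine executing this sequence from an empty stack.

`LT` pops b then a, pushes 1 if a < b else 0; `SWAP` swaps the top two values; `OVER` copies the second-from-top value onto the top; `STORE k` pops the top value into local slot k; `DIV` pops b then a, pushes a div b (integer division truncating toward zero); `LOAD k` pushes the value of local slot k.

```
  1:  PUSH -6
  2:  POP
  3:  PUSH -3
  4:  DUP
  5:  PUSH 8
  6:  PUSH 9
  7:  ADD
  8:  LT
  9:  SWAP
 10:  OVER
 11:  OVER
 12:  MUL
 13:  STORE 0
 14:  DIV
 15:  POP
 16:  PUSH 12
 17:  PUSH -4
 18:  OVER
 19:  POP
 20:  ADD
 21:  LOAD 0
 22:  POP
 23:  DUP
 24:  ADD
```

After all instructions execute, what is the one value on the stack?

PUSH -6 → [-6]
POP     → []
PUSH -3 → [-3]
DUP     → [-3, -3]
PUSH 8  → [-3, -3, 8]
PUSH 9  → [-3, -3, 8, 9]
ADD     → [-3, -3, 17]
LT      → [-3, 1]
SWAP    → [1, -3]
OVER    → [1, -3, 1]
OVER    → [1, -3, 1, -3]
MUL     → [1, -3, -3]
STORE 0 → [1, -3]
DIV     → [0]
POP     → []
PUSH 12 → [12]
PUSH -4 → [12, -4]
OVER    → [12, -4, 12]
POP     → [12, -4]
ADD     → [8]
LOAD 0  → [8, -3]
POP     → [8]
DUP     → [8, 8]
ADD     → [16]

16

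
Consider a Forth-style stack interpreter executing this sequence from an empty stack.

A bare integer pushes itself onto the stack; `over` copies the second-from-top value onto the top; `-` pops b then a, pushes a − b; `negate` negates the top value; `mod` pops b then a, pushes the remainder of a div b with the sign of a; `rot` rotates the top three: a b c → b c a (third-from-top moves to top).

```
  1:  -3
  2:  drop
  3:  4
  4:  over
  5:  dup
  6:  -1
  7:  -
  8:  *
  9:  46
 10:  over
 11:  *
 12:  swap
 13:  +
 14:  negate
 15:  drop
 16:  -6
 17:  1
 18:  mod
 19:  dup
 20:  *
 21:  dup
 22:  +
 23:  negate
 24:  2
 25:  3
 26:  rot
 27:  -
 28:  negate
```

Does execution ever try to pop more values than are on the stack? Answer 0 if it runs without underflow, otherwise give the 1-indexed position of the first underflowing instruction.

4

-3    [-3]
drop  []
4     [4]
over  — needs 2 operands, stack has 1 → underflow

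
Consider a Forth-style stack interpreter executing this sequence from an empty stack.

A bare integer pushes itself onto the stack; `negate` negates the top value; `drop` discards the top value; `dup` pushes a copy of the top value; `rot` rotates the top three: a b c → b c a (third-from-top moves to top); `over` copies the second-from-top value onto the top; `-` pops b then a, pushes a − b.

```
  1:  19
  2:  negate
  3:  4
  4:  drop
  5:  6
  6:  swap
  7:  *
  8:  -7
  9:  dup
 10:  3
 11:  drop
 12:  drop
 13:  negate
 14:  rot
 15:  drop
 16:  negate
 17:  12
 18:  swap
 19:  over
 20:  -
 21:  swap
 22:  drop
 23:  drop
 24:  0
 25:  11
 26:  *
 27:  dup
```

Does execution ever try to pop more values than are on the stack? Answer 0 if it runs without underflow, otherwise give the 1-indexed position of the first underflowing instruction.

14

19     : 19
negate : -19
4      : -19 4
drop   : -19
6      : -19 6
swap   : 6 -19
*      : -114
-7     : -114 -7
dup    : -114 -7 -7
3      : -114 -7 -7 3
drop   : -114 -7 -7
drop   : -114 -7
negate : -114 7
rot  — needs 3 operands, stack has 2 → underflow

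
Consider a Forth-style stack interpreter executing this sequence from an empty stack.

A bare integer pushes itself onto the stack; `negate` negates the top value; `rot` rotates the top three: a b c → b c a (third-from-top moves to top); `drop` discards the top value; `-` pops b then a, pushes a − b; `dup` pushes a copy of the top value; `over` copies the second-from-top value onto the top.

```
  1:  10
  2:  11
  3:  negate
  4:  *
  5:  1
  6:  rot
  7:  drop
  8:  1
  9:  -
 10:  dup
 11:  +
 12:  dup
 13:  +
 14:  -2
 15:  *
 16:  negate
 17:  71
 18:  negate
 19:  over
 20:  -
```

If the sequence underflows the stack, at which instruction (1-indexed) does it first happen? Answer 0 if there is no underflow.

10     → [10]
11     → [10, 11]
negate → [10, -11]
*      → [-110]
1      → [-110, 1]
rot  — needs 3 operands, stack has 2 → underflow

6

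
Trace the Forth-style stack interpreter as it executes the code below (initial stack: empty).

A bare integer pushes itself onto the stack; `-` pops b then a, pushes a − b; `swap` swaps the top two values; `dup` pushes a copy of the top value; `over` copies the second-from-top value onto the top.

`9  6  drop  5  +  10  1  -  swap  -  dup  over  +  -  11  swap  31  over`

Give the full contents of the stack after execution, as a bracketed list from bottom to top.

9    → 9
6    → 9 6
drop → 9
5    → 9 5
+    → 14
10   → 14 10
1    → 14 10 1
-    → 14 9
swap → 9 14
-    → -5
dup  → -5 -5
over → -5 -5 -5
+    → -5 -10
-    → 5
11   → 5 11
swap → 11 5
31   → 11 5 31
over → 11 5 31 5

[11, 5, 31, 5]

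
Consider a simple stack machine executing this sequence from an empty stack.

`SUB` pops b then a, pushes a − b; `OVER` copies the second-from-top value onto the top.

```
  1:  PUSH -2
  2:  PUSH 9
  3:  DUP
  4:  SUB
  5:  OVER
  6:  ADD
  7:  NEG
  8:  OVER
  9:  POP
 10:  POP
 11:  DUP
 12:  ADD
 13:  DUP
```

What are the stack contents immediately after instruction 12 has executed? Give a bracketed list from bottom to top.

[-4]

PUSH -2 : -2
PUSH 9  : -2 9
DUP     : -2 9 9
SUB     : -2 0
OVER    : -2 0 -2
ADD     : -2 -2
NEG     : -2 2
OVER    : -2 2 -2
POP     : -2 2
POP     : -2
DUP     : -2 -2
ADD     : -4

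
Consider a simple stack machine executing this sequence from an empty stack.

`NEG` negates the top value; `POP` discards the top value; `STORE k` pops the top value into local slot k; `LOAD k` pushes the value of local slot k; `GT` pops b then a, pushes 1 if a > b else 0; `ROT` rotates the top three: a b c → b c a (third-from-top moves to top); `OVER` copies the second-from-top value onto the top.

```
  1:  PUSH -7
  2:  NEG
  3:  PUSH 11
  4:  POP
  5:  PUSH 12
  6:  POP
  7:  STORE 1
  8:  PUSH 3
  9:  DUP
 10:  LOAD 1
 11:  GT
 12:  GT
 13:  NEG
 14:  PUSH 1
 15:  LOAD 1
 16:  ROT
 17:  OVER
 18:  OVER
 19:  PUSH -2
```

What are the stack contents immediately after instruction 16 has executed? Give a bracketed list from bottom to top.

[1, 7, -1]

PUSH -7 : [-7]
NEG     : [7]
PUSH 11 : [7, 11]
POP     : [7]
PUSH 12 : [7, 12]
POP     : [7]
STORE 1 : []
PUSH 3  : [3]
DUP     : [3, 3]
LOAD 1  : [3, 3, 7]
GT      : [3, 0]
GT      : [1]
NEG     : [-1]
PUSH 1  : [-1, 1]
LOAD 1  : [-1, 1, 7]
ROT     : [1, 7, -1]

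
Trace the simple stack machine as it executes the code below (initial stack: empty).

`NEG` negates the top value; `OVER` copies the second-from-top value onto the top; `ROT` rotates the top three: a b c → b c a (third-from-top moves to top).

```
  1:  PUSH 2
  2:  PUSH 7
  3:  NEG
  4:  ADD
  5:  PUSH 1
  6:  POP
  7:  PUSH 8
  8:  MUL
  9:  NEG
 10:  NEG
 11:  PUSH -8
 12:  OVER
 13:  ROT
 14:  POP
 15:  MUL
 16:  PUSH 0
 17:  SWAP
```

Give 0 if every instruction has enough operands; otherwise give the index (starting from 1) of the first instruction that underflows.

0

PUSH 2  -> 2
PUSH 7  -> 2 7
NEG     -> 2 -7
ADD     -> -5
PUSH 1  -> -5 1
POP     -> -5
PUSH 8  -> -5 8
MUL     -> -40
NEG     -> 40
NEG     -> -40
PUSH -8 -> -40 -8
OVER    -> -40 -8 -40
ROT     -> -8 -40 -40
POP     -> -8 -40
MUL     -> 320
PUSH 0  -> 320 0
SWAP    -> 0 320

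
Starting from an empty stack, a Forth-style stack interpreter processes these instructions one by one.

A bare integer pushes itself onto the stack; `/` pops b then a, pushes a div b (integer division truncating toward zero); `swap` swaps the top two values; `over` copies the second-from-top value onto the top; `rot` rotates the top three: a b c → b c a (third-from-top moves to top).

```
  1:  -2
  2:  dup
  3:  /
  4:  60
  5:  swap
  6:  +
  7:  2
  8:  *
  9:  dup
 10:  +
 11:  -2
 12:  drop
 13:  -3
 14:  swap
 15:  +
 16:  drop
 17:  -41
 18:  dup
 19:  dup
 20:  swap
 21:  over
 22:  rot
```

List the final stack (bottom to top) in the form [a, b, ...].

-2   -> [-2]
dup  -> [-2, -2]
/    -> [1]
60   -> [1, 60]
swap -> [60, 1]
+    -> [61]
2    -> [61, 2]
*    -> [122]
dup  -> [122, 122]
+    -> [244]
-2   -> [244, -2]
drop -> [244]
-3   -> [244, -3]
swap -> [-3, 244]
+    -> [241]
drop -> []
-41  -> [-41]
dup  -> [-41, -41]
dup  -> [-41, -41, -41]
swap -> [-41, -41, -41]
over -> [-41, -41, -41, -41]
rot  -> [-41, -41, -41, -41]

[-41, -41, -41, -41]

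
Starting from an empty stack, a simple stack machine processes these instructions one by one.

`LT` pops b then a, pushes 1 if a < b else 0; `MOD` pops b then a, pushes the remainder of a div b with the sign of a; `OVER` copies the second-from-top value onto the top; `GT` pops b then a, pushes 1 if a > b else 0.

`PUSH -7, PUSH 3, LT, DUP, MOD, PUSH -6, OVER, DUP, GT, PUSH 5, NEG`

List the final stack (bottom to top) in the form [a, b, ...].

PUSH -7 : -7
PUSH 3  : -7 3
LT      : 1
DUP     : 1 1
MOD     : 0
PUSH -6 : 0 -6
OVER    : 0 -6 0
DUP     : 0 -6 0 0
GT      : 0 -6 0
PUSH 5  : 0 -6 0 5
NEG     : 0 -6 0 -5

[0, -6, 0, -5]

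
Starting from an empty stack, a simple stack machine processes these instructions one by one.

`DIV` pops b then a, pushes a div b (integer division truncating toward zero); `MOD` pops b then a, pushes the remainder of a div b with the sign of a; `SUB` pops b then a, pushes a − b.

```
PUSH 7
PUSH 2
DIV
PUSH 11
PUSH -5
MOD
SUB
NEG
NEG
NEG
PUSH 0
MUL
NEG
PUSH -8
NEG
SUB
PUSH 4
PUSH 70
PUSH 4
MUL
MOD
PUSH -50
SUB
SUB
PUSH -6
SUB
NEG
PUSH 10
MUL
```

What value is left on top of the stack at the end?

560

PUSH 7   : [7]
PUSH 2   : [7, 2]
DIV      : [3]
PUSH 11  : [3, 11]
PUSH -5  : [3, 11, -5]
MOD      : [3, 1]
SUB      : [2]
NEG      : [-2]
NEG      : [2]
NEG      : [-2]
PUSH 0   : [-2, 0]
MUL      : [0]
NEG      : [0]
PUSH -8  : [0, -8]
NEG      : [0, 8]
SUB      : [-8]
PUSH 4   : [-8, 4]
PUSH 70  : [-8, 4, 70]
PUSH 4   : [-8, 4, 70, 4]
MUL      : [-8, 4, 280]
MOD      : [-8, 4]
PUSH -50 : [-8, 4, -50]
SUB      : [-8, 54]
SUB      : [-62]
PUSH -6  : [-62, -6]
SUB      : [-56]
NEG      : [56]
PUSH 10  : [56, 10]
MUL      : [560]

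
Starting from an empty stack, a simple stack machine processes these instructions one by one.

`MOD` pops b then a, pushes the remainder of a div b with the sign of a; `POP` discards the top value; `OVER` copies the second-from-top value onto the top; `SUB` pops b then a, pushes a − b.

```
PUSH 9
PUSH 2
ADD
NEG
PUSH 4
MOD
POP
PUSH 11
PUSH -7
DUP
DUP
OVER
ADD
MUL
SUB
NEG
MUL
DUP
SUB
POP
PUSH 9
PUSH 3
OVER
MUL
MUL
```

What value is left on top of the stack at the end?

PUSH 9   [9]
PUSH 2   [9, 2]
ADD      [11]
NEG      [-11]
PUSH 4   [-11, 4]
MOD      [-3]
POP      []
PUSH 11  [11]
PUSH -7  [11, -7]
DUP      [11, -7, -7]
DUP      [11, -7, -7, -7]
OVER     [11, -7, -7, -7, -7]
ADD      [11, -7, -7, -14]
MUL      [11, -7, 98]
SUB      [11, -105]
NEG      [11, 105]
MUL      [1155]
DUP      [1155, 1155]
SUB      [0]
POP      []
PUSH 9   [9]
PUSH 3   [9, 3]
OVER     [9, 3, 9]
MUL      [9, 27]
MUL      [243]

243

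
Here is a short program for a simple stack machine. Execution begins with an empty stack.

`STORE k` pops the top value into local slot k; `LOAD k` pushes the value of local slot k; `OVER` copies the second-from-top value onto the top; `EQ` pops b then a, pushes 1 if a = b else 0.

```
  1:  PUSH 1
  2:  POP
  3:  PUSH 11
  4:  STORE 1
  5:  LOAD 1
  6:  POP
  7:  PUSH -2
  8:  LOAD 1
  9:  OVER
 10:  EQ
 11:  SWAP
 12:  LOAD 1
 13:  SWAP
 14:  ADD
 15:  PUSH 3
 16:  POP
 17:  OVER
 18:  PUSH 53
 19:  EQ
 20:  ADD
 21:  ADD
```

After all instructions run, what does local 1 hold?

11

PUSH 1  -> [1]
POP     -> []
PUSH 11 -> [11]
STORE 1 -> []
LOAD 1  -> [11]
POP     -> []
PUSH -2 -> [-2]
LOAD 1  -> [-2, 11]
OVER    -> [-2, 11, -2]
EQ      -> [-2, 0]
SWAP    -> [0, -2]
LOAD 1  -> [0, -2, 11]
SWAP    -> [0, 11, -2]
ADD     -> [0, 9]
PUSH 3  -> [0, 9, 3]
POP     -> [0, 9]
OVER    -> [0, 9, 0]
PUSH 53 -> [0, 9, 0, 53]
EQ      -> [0, 9, 0]
ADD     -> [0, 9]
ADD     -> [9]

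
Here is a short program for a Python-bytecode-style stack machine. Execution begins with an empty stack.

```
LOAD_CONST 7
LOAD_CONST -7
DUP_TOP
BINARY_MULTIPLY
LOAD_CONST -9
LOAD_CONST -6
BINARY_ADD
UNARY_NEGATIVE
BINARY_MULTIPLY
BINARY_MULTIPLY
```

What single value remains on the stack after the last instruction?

LOAD_CONST 7    : [7]
LOAD_CONST -7   : [7, -7]
DUP_TOP         : [7, -7, -7]
BINARY_MULTIPLY : [7, 49]
LOAD_CONST -9   : [7, 49, -9]
LOAD_CONST -6   : [7, 49, -9, -6]
BINARY_ADD      : [7, 49, -15]
UNARY_NEGATIVE  : [7, 49, 15]
BINARY_MULTIPLY : [7, 735]
BINARY_MULTIPLY : [5145]

5145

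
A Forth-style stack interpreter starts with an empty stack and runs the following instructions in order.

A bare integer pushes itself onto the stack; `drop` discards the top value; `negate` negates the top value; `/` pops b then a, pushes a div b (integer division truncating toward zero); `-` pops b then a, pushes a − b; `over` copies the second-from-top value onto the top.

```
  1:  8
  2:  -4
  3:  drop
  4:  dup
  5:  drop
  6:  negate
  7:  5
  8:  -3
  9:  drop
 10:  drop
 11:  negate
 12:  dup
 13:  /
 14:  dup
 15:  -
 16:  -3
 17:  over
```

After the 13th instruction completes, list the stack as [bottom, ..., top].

8       [8]
-4      [8, -4]
drop    [8]
dup     [8, 8]
drop    [8]
negate  [-8]
5       [-8, 5]
-3      [-8, 5, -3]
drop    [-8, 5]
drop    [-8]
negate  [8]
dup     [8, 8]
/       [1]

[1]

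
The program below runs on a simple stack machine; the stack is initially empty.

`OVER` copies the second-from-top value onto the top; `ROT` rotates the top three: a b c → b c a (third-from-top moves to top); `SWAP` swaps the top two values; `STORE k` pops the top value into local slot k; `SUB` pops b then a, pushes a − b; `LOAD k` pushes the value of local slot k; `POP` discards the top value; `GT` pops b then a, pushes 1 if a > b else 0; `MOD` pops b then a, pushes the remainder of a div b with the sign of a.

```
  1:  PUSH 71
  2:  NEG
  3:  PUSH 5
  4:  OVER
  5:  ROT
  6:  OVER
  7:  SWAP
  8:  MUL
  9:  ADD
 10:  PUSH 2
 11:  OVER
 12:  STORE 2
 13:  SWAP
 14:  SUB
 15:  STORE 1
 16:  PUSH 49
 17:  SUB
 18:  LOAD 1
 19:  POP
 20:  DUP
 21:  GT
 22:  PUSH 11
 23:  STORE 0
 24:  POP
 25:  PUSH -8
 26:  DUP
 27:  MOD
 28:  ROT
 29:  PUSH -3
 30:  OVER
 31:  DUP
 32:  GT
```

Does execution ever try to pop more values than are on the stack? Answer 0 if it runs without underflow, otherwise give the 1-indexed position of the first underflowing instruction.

28

PUSH 71 -> [71]
NEG     -> [-71]
PUSH 5  -> [-71, 5]
OVER    -> [-71, 5, -71]
ROT     -> [5, -71, -71]
OVER    -> [5, -71, -71, -71]
SWAP    -> [5, -71, -71, -71]
MUL     -> [5, -71, 5041]
ADD     -> [5, 4970]
PUSH 2  -> [5, 4970, 2]
OVER    -> [5, 4970, 2, 4970]
STORE 2 -> [5, 4970, 2]
SWAP    -> [5, 2, 4970]
SUB     -> [5, -4968]
STORE 1 -> [5]
PUSH 49 -> [5, 49]
SUB     -> [-44]
LOAD 1  -> [-44, -4968]
POP     -> [-44]
DUP     -> [-44, -44]
GT      -> [0]
PUSH 11 -> [0, 11]
STORE 0 -> [0]
POP     -> []
PUSH -8 -> [-8]
DUP     -> [-8, -8]
MOD     -> [0]
ROT  — needs 3 operands, stack has 1 → underflow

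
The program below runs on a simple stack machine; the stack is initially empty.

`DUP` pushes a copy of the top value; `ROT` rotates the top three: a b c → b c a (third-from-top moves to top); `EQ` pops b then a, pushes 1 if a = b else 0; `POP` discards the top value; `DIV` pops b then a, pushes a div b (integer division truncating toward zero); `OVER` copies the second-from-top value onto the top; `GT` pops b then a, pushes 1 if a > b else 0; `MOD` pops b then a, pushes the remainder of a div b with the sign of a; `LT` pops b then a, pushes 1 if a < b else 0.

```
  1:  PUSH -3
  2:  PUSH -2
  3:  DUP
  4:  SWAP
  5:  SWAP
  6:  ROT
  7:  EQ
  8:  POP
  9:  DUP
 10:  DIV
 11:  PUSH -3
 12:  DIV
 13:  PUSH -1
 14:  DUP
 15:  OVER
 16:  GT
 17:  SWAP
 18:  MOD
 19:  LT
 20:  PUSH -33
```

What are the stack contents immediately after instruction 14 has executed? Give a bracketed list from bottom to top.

[0, -1, -1]

PUSH -3  [-3]
PUSH -2  [-3, -2]
DUP      [-3, -2, -2]
SWAP     [-3, -2, -2]
SWAP     [-3, -2, -2]
ROT      [-2, -2, -3]
EQ       [-2, 0]
POP      [-2]
DUP      [-2, -2]
DIV      [1]
PUSH -3  [1, -3]
DIV      [0]
PUSH -1  [0, -1]
DUP      [0, -1, -1]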